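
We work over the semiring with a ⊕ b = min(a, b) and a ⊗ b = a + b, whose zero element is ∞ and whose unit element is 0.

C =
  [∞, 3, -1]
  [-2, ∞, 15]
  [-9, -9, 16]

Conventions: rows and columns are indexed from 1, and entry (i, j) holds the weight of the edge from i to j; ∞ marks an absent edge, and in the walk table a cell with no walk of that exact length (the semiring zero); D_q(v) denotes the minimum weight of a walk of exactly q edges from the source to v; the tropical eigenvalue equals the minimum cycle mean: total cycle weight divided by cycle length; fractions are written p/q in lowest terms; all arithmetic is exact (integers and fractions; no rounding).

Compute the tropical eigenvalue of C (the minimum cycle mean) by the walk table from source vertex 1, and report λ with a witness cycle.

q=0: [0, ∞, ∞]
q=1: [∞, 3, -1]
q=2: [-10, -10, 15]
q=3: [-12, -7, -11]
Optimal cycle mean attained by: cycle 1->3->1, total (-1) + (-9), length 2.
Answer: λ = -5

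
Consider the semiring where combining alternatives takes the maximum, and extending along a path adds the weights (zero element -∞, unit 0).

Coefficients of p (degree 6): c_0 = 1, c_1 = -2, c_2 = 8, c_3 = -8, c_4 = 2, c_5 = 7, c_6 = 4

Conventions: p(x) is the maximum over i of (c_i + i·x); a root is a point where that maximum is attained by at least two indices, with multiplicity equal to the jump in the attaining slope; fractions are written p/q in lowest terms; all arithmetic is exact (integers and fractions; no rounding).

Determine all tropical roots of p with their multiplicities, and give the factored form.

hull edge (i=0, c=1) to (i=2, c=8): slope 7/2, span 2
hull edge (i=2, c=8) to (i=5, c=7): slope -1/3, span 3
hull edge (i=5, c=7) to (i=6, c=4): slope -3, span 1
Factored form: p(x) = 4 ⊗ (x ⊕ (-7/2)) ⊗ (x ⊕ (-7/2)) ⊗ (x ⊕ 1/3) ⊗ (x ⊕ 1/3) ⊗ (x ⊕ 1/3) ⊗ (x ⊕ 3)
Answer: roots = -7/2 (mult 2), 1/3 (mult 3), 3 (mult 1)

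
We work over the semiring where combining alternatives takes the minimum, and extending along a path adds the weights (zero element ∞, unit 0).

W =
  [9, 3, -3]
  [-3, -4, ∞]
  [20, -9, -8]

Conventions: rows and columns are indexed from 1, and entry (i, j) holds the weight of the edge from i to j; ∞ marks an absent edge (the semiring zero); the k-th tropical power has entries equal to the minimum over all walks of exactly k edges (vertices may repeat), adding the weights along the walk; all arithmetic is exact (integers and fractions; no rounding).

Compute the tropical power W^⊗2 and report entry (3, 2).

W^⊗2:
  [0, -12, -11]
  [-7, -8, -6]
  [-12, -17, -16]
Key observation: the optimum is the walk 3->3->2, with weight (-8) + (-9) = -17.
Optimal value attained by: walk 3->3->2.
Answer: (W^⊗2)[3][2] = -17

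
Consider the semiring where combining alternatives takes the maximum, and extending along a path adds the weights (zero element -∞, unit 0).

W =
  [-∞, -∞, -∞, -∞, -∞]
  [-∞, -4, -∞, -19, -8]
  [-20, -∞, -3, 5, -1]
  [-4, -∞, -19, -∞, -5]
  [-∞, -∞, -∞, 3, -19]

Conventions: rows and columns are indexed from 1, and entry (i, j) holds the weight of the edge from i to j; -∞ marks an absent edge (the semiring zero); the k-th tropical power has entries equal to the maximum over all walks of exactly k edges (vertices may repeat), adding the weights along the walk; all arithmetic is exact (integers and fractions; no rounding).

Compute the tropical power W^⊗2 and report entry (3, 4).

W^⊗2:
  [-∞, -∞, -∞, -∞, -∞]
  [-23, -8, -38, -5, -12]
  [1, -∞, -6, 2, 0]
  [-39, -∞, -22, -2, -20]
  [-1, -∞, -16, -16, -2]
Key observation: the optimum is the walk 3->3->4, with weight (-3) + 5 = 2.
Optimal value attained by: walk 3->3->4.
Answer: (W^⊗2)[3][4] = 2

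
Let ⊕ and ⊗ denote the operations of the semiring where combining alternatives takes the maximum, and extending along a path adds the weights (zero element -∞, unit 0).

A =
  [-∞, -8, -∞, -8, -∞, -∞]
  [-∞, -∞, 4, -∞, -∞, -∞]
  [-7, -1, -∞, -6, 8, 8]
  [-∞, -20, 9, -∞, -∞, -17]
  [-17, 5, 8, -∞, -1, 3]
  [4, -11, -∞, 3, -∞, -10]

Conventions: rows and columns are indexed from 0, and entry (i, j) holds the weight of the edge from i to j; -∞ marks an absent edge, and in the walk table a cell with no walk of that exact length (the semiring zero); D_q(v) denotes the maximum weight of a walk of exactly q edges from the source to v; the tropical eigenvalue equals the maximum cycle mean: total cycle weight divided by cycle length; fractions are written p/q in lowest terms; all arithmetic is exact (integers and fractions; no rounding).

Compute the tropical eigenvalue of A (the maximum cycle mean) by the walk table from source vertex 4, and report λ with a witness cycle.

q=0: [-∞, -∞, -∞, -∞, 0, -∞]
q=1: [-17, 5, 8, -∞, -1, 3]
q=2: [7, 7, 9, 6, 16, 16]
q=3: [20, 21, 24, 19, 17, 19]
q=4: [23, 23, 28, 22, 32, 32]
q=5: [36, 37, 40, 35, 36, 36]
q=6: [40, 41, 44, 39, 48, 48]
Optimal cycle mean attained by: cycle 2->4->2, total 8 + 8, length 2.
Answer: λ = 8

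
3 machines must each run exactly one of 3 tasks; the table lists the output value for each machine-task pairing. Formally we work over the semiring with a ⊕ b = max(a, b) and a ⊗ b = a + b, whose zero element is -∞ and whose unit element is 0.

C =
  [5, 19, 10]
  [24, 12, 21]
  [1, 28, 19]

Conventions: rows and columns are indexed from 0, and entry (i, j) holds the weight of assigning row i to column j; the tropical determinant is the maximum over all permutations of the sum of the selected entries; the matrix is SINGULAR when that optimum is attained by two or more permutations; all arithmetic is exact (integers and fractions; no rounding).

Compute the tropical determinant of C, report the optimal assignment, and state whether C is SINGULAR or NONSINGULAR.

σ = (0, 1, 2): 5 + 12 + 19 = 36
σ = (0, 2, 1): 5 + 21 + 28 = 54
σ = (1, 0, 2): 19 + 24 + 19 = 62
σ = (1, 2, 0): 19 + 21 + 1 = 41
σ = (2, 0, 1): 10 + 24 + 28 = 62
σ = (2, 1, 0): 10 + 12 + 1 = 23
Optimal value attained by: σ = (1, 0, 2).
Answer: det⊕(C) = 62; verdict: SINGULAR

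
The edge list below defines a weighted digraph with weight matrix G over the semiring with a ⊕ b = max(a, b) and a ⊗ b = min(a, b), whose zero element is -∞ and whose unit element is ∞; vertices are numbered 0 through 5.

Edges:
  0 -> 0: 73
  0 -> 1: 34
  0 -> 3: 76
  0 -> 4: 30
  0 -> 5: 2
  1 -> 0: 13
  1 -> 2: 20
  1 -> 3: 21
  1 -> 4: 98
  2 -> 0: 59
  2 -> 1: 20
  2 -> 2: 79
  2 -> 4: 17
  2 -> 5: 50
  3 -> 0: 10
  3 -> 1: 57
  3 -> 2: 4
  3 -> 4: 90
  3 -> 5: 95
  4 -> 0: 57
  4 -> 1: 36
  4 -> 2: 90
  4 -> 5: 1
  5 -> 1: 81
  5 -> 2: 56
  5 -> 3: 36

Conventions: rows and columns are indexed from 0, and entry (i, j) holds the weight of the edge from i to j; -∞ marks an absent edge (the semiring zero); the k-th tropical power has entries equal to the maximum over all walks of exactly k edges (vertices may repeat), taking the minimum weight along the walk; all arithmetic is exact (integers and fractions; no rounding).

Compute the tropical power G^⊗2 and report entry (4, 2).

G^⊗2:
  [73, 57, 30, 73, 76, 76]
  [57, 36, 90, 13, 21, 21]
  [59, 50, 79, 59, 30, 50]
  [57, 81, 90, 36, 57, 4]
  [59, 34, 79, 57, 36, 50]
  [56, 36, 56, 21, 81, 50]
Key observation: the optimum is the walk 4->2->2, with weight 90 min 79 = 79.
Optimal value attained by: walk 4->2->2.
Answer: (G^⊗2)[4][2] = 79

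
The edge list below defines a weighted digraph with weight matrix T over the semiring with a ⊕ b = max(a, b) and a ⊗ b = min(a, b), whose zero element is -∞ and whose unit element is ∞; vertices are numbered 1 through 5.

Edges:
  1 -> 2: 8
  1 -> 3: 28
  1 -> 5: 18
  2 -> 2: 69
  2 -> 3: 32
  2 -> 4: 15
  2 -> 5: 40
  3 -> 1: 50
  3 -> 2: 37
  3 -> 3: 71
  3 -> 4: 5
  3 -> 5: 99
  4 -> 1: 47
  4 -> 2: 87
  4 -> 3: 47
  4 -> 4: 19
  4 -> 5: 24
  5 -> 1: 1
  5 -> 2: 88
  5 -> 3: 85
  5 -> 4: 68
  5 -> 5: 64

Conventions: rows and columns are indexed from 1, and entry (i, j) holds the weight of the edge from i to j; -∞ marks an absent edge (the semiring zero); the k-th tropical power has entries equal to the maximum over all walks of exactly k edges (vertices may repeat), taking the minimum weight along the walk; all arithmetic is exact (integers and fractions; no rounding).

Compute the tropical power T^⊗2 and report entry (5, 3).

T^⊗2:
  [28, 28, 28, 18, 28]
  [32, 69, 40, 40, 40]
  [50, 88, 85, 68, 71]
  [47, 69, 47, 24, 47]
  [50, 69, 71, 64, 85]
Key observation: the optimum is the walk 5->3->3, with weight 85 min 71 = 71.
Optimal value attained by: walk 5->3->3.
Answer: (T^⊗2)[5][3] = 71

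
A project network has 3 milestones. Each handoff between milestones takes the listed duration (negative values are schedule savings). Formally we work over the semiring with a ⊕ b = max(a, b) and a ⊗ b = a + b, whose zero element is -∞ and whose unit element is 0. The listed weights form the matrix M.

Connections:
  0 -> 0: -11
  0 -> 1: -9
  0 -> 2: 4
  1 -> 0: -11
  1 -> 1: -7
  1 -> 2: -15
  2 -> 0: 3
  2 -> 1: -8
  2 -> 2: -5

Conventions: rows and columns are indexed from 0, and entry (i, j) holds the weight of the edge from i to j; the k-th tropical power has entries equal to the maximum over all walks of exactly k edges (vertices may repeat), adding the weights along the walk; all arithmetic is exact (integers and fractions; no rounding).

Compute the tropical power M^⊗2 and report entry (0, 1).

M^⊗2:
  [7, -4, -1]
  [-12, -14, -7]
  [-2, -6, 7]
Key observation: the optimum is the walk 0->2->1, with weight 4 + (-8) = -4.
Optimal value attained by: walk 0->2->1.
Answer: (M^⊗2)[0][1] = -4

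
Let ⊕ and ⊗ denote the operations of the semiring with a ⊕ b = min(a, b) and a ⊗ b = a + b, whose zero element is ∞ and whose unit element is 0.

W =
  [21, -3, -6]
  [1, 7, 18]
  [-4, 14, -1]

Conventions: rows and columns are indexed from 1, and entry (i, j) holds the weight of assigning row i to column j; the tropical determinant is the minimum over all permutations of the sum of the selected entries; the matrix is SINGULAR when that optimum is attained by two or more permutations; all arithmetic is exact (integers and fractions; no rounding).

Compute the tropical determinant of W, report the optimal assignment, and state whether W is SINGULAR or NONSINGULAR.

σ = (1, 2, 3): 21 + 7 + (-1) = 27
σ = (1, 3, 2): 21 + 18 + 14 = 53
σ = (2, 1, 3): (-3) + 1 + (-1) = -3
σ = (2, 3, 1): (-3) + 18 + (-4) = 11
σ = (3, 1, 2): (-6) + 1 + 14 = 9
σ = (3, 2, 1): (-6) + 7 + (-4) = -3
Optimal value attained by: σ = (2, 1, 3).
Answer: det⊕(W) = -3; verdict: SINGULAR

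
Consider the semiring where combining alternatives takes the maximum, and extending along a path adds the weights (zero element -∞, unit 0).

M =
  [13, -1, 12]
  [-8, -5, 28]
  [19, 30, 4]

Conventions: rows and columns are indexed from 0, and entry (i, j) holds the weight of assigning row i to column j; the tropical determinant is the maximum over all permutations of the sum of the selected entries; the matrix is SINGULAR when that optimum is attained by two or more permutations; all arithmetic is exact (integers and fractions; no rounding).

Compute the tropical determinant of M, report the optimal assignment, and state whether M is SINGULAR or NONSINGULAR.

σ = (0, 1, 2): 13 + (-5) + 4 = 12
σ = (0, 2, 1): 13 + 28 + 30 = 71
σ = (1, 0, 2): (-1) + (-8) + 4 = -5
σ = (1, 2, 0): (-1) + 28 + 19 = 46
σ = (2, 0, 1): 12 + (-8) + 30 = 34
σ = (2, 1, 0): 12 + (-5) + 19 = 26
Optimal value attained by: σ = (0, 2, 1).
Answer: det⊕(M) = 71; verdict: NONSINGULAR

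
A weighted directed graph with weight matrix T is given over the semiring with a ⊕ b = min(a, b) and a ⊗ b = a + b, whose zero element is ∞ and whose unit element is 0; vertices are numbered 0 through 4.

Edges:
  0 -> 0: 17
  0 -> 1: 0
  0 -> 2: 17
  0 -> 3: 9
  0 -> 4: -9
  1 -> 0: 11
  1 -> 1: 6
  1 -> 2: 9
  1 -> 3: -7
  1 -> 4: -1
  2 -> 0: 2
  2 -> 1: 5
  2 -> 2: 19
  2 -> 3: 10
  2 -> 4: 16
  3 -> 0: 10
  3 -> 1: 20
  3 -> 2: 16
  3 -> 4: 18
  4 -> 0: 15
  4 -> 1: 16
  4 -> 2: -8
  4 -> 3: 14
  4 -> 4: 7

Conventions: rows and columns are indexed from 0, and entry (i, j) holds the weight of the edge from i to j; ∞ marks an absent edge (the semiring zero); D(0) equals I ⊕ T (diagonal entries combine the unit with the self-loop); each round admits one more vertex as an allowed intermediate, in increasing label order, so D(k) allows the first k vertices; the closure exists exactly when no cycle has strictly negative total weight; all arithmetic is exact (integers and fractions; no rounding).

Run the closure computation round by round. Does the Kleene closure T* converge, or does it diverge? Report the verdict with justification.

D(0):
  [0, 0, 17, 9, -9]
  [11, 0, 9, -7, -1]
  [2, 5, 0, 10, 16]
  [10, 20, 16, 0, 18]
  [15, 16, -8, 14, 0]
D(1):
  [0, 0, 17, 9, -9]
  [11, 0, 9, -7, -1]
  [2, 2, 0, 10, -7]
  [10, 10, 16, 0, 1]
  [15, 15, -8, 14, 0]
D(2):
  [0, 0, 9, -7, -9]
  [11, 0, 9, -7, -1]
  [2, 2, 0, -5, -7]
  [10, 10, 16, 0, 1]
  [15, 15, -8, 8, 0]
Detection: at round 3, diagonal entry (4, 4) turns strictly negative.
Key observation: the cycle 4->2->0->1->4 has total weight (-8) + 2 + 0 + (-1), which is strictly negative.
Answer: DIVERGES — negative cycle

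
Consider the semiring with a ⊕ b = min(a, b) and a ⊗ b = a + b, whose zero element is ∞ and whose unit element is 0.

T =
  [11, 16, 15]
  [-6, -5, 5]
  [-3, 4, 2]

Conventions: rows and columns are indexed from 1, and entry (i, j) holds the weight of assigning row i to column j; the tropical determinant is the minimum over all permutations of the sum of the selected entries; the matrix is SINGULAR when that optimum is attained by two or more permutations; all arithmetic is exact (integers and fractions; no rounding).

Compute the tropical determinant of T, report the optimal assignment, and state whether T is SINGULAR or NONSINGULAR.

σ = (1, 2, 3): 11 + (-5) + 2 = 8
σ = (1, 3, 2): 11 + 5 + 4 = 20
σ = (2, 1, 3): 16 + (-6) + 2 = 12
σ = (2, 3, 1): 16 + 5 + (-3) = 18
σ = (3, 1, 2): 15 + (-6) + 4 = 13
σ = (3, 2, 1): 15 + (-5) + (-3) = 7
Optimal value attained by: σ = (3, 2, 1).
Answer: det⊕(T) = 7; verdict: NONSINGULAR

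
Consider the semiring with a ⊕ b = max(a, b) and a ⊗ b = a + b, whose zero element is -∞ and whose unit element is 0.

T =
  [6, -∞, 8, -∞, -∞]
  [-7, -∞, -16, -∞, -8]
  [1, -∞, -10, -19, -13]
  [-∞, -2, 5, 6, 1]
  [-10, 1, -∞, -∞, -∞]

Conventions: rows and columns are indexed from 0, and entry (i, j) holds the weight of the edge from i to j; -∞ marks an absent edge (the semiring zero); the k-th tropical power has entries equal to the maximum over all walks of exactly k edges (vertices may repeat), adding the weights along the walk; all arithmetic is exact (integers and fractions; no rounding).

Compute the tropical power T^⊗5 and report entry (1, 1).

T^⊗2:
  [12, -∞, 14, -11, -5]
  [-1, -7, 1, -35, -29]
  [7, -12, 9, -13, -18]
  [6, 4, 11, 12, 7]
  [-4, -∞, -2, -∞, -7]
T^⊗3:
  [18, -4, 20, -5, 1]
  [5, -28, 7, -18, -12]
  [13, -15, 15, -7, -4]
  [12, 10, 17, 18, 13]
  [2, -6, 4, -21, -15]
T^⊗4:
  [24, 2, 26, 1, 7]
  [11, -11, 13, -12, -6]
  [19, -3, 21, -1, 2]
  [18, 16, 23, 24, 19]
  [8, -14, 10, -15, -9]
T^⊗5:
  [30, 8, 32, 7, 13]
  [17, -5, 19, -6, 0]
  [25, 3, 27, 5, 8]
  [24, 22, 29, 30, 25]
  [14, -8, 16, -9, -3]
Key observation: the optimum is the walk 1->0->0->2->4->1, with weight (-7) + 6 + 8 + (-13) + 1 = -5.
Optimal value attained by: walk 1->0->0->2->4->1.
Answer: (T^⊗5)[1][1] = -5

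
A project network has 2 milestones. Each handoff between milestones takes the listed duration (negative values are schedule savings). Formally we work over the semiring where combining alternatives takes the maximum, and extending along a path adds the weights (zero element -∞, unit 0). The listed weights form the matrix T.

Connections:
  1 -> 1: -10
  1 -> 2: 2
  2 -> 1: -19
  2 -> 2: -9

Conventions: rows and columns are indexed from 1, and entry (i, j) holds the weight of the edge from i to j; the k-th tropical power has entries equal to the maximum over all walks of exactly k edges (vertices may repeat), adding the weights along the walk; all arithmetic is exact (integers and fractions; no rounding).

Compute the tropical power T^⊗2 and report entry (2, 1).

T^⊗2:
  [-17, -7]
  [-28, -17]
Key observation: the optimum is the walk 2->2->1, with weight (-9) + (-19) = -28.
Optimal value attained by: walk 2->2->1.
Answer: (T^⊗2)[2][1] = -28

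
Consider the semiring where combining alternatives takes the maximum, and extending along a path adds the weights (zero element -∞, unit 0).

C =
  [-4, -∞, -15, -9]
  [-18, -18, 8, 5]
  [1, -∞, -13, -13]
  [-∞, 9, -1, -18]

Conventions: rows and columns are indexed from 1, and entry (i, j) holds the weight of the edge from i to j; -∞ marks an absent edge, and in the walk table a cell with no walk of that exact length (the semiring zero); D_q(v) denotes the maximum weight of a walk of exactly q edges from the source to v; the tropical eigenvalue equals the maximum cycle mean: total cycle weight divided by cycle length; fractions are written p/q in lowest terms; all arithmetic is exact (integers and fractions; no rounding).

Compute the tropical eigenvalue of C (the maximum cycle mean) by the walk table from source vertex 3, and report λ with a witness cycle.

q=0: [-∞, -∞, 0, -∞]
q=1: [1, -∞, -13, -13]
q=2: [-3, -4, -14, -8]
q=3: [-7, 1, 4, 1]
q=4: [5, 10, 9, 6]
Optimal cycle mean attained by: cycle 2->4->2, total 5 + 9, length 2.
Answer: λ = 7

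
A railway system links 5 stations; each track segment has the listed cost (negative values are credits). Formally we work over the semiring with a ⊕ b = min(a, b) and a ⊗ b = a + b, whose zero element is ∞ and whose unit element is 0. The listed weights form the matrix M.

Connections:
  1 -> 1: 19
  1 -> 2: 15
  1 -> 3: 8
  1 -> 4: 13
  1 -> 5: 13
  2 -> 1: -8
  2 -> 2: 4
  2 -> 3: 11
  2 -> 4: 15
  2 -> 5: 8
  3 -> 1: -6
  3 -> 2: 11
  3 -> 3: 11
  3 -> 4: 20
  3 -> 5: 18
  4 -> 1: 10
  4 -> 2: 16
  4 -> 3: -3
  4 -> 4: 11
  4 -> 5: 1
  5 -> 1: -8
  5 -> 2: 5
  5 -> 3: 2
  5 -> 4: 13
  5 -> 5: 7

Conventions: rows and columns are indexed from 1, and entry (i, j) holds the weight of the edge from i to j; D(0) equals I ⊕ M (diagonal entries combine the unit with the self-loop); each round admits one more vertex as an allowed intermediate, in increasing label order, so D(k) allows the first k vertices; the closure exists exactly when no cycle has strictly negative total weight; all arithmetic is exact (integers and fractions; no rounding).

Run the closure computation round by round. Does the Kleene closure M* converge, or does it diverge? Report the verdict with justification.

D(0):
  [0, 15, 8, 13, 13]
  [-8, 0, 11, 15, 8]
  [-6, 11, 0, 20, 18]
  [10, 16, -3, 0, 1]
  [-8, 5, 2, 13, 0]
D(1):
  [0, 15, 8, 13, 13]
  [-8, 0, 0, 5, 5]
  [-6, 9, 0, 7, 7]
  [10, 16, -3, 0, 1]
  [-8, 5, 0, 5, 0]
D(2):
  [0, 15, 8, 13, 13]
  [-8, 0, 0, 5, 5]
  [-6, 9, 0, 7, 7]
  [8, 16, -3, 0, 1]
  [-8, 5, 0, 5, 0]
D(3):
  [0, 15, 8, 13, 13]
  [-8, 0, 0, 5, 5]
  [-6, 9, 0, 7, 7]
  [-9, 6, -3, 0, 1]
  [-8, 5, 0, 5, 0]
D(4):
  [0, 15, 8, 13, 13]
  [-8, 0, 0, 5, 5]
  [-6, 9, 0, 7, 7]
  [-9, 6, -3, 0, 1]
  [-8, 5, 0, 5, 0]
D(5):
  [0, 15, 8, 13, 13]
  [-8, 0, 0, 5, 5]
  [-6, 9, 0, 7, 7]
  [-9, 6, -3, 0, 1]
  [-8, 5, 0, 5, 0]
Key observation: every diagonal entry stays at the unit through all rounds, so no improving cycle exists.
Answer: CONVERGES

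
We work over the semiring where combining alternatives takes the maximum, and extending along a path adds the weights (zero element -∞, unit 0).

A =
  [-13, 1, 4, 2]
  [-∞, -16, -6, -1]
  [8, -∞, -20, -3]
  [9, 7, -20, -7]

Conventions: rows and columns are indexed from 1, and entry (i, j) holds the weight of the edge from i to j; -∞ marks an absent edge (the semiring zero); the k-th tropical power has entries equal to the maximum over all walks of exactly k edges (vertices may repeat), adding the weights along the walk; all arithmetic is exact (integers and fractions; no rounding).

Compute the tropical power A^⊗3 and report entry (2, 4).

A^⊗2:
  [12, 9, -5, 1]
  [8, 6, -21, -8]
  [6, 9, 12, 10]
  [2, 10, 13, 11]
A^⊗3:
  [10, 13, 16, 14]
  [1, 9, 12, 10]
  [20, 17, 10, 9]
  [21, 18, 6, 10]
Key observation: the optimum is the walk 2->4->1->4, with weight (-1) + 9 + 2 = 10.
Optimal value attained by: walk 2->4->1->4.
Answer: (A^⊗3)[2][4] = 10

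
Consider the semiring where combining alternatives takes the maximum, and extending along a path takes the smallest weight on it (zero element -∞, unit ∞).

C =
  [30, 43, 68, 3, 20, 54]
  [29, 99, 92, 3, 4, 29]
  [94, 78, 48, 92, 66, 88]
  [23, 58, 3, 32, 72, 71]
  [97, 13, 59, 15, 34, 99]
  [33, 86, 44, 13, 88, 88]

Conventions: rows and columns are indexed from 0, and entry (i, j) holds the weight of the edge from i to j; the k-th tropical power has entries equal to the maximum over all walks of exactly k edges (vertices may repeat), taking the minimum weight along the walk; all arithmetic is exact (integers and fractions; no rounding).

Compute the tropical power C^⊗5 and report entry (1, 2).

C^⊗2:
  [68, 68, 48, 68, 66, 68]
  [92, 99, 92, 92, 66, 88]
  [66, 86, 78, 48, 88, 88]
  [72, 71, 59, 32, 71, 72]
  [59, 86, 68, 59, 88, 88]
  [88, 86, 86, 44, 88, 88]
C^⊗3:
  [66, 68, 68, 48, 68, 68]
  [92, 99, 92, 92, 88, 88]
  [88, 86, 86, 78, 88, 88]
  [71, 72, 71, 59, 72, 72]
  [88, 86, 86, 68, 88, 88]
  [88, 86, 86, 86, 88, 88]
C^⊗4:
  [68, 68, 68, 68, 68, 68]
  [92, 99, 92, 92, 88, 88]
  [88, 86, 86, 86, 88, 88]
  [72, 72, 72, 71, 72, 72]
  [88, 86, 86, 86, 88, 88]
  [88, 86, 86, 86, 88, 88]
C^⊗5:
  [68, 68, 68, 68, 68, 68]
  [92, 99, 92, 92, 88, 88]
  [88, 86, 86, 86, 88, 88]
  [72, 72, 72, 72, 72, 72]
  [88, 86, 86, 86, 88, 88]
  [88, 86, 86, 86, 88, 88]
Key observation: the optimum is the walk 1->1->1->1->1->2, with weight 99 min 99 min 99 min 99 min 92 = 92.
Optimal value attained by: walk 1->1->1->1->1->2.
Answer: (C^⊗5)[1][2] = 92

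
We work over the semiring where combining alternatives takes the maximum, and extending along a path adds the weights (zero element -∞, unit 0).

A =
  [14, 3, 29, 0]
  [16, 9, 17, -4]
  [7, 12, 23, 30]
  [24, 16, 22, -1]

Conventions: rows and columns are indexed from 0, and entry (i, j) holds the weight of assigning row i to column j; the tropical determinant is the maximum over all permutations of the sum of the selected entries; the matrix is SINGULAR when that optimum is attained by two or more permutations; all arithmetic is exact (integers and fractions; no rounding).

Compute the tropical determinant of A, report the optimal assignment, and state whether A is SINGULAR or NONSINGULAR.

σ = (0, 1, 2, 3): 14 + 9 + 23 + (-1) = 45
σ = (0, 1, 3, 2): 14 + 9 + 30 + 22 = 75
σ = (0, 2, 1, 3): 14 + 17 + 12 + (-1) = 42
σ = (0, 2, 3, 1): 14 + 17 + 30 + 16 = 77
σ = (0, 3, 1, 2): 14 + (-4) + 12 + 22 = 44
σ = (0, 3, 2, 1): 14 + (-4) + 23 + 16 = 49
σ = (1, 0, 2, 3): 3 + 16 + 23 + (-1) = 41
σ = (1, 0, 3, 2): 3 + 16 + 30 + 22 = 71
σ = (1, 2, 0, 3): 3 + 17 + 7 + (-1) = 26
σ = (1, 2, 3, 0): 3 + 17 + 30 + 24 = 74
σ = (1, 3, 0, 2): 3 + (-4) + 7 + 22 = 28
σ = (1, 3, 2, 0): 3 + (-4) + 23 + 24 = 46
σ = (2, 0, 1, 3): 29 + 16 + 12 + (-1) = 56
σ = (2, 0, 3, 1): 29 + 16 + 30 + 16 = 91
σ = (2, 1, 0, 3): 29 + 9 + 7 + (-1) = 44
σ = (2, 1, 3, 0): 29 + 9 + 30 + 24 = 92
σ = (2, 3, 0, 1): 29 + (-4) + 7 + 16 = 48
σ = (2, 3, 1, 0): 29 + (-4) + 12 + 24 = 61
σ = (3, 0, 1, 2): 0 + 16 + 12 + 22 = 50
σ = (3, 0, 2, 1): 0 + 16 + 23 + 16 = 55
σ = (3, 1, 0, 2): 0 + 9 + 7 + 22 = 38
σ = (3, 1, 2, 0): 0 + 9 + 23 + 24 = 56
σ = (3, 2, 0, 1): 0 + 17 + 7 + 16 = 40
σ = (3, 2, 1, 0): 0 + 17 + 12 + 24 = 53
Optimal value attained by: σ = (2, 1, 3, 0).
Answer: det⊕(A) = 92; verdict: NONSINGULAR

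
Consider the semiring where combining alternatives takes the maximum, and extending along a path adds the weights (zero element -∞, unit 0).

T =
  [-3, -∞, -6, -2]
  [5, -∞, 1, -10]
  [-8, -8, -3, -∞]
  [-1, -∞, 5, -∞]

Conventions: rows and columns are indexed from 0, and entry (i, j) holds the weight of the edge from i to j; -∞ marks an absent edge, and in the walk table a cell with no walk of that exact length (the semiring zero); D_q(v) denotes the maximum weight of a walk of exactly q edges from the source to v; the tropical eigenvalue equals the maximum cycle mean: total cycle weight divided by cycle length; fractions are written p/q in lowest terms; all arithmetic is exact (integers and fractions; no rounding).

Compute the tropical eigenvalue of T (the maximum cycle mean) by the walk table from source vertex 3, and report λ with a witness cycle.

q=0: [-∞, -∞, -∞, 0]
q=1: [-1, -∞, 5, -∞]
q=2: [-3, -3, 2, -3]
q=3: [2, -6, 2, -5]
q=4: [-1, -6, 0, 0]
Optimal cycle mean attained by: cycle 0->3->2->1->0, total (-2) + 5 + (-8) + 5, length 4.
Answer: λ = 0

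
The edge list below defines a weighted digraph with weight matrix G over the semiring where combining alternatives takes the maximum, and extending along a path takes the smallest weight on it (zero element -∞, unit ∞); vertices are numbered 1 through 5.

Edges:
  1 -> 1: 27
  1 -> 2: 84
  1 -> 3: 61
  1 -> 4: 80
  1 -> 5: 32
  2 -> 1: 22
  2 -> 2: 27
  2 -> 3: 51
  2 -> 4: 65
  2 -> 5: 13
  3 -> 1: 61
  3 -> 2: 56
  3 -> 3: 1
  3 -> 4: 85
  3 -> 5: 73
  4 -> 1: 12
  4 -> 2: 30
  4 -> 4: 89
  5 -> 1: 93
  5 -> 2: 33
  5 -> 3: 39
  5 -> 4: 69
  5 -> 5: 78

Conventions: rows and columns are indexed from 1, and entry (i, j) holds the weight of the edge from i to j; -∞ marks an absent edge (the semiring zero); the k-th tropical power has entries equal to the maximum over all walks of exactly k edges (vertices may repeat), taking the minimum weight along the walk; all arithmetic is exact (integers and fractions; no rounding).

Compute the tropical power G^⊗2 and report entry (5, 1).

G^⊗2:
  [61, 56, 51, 80, 61]
  [51, 51, 27, 65, 51]
  [73, 61, 61, 85, 73]
  [22, 30, 30, 89, 13]
  [78, 84, 61, 80, 78]
Key observation: the optimum is the walk 5->5->1, with weight 78 min 93 = 78.
Optimal value attained by: walk 5->5->1.
Answer: (G^⊗2)[5][1] = 78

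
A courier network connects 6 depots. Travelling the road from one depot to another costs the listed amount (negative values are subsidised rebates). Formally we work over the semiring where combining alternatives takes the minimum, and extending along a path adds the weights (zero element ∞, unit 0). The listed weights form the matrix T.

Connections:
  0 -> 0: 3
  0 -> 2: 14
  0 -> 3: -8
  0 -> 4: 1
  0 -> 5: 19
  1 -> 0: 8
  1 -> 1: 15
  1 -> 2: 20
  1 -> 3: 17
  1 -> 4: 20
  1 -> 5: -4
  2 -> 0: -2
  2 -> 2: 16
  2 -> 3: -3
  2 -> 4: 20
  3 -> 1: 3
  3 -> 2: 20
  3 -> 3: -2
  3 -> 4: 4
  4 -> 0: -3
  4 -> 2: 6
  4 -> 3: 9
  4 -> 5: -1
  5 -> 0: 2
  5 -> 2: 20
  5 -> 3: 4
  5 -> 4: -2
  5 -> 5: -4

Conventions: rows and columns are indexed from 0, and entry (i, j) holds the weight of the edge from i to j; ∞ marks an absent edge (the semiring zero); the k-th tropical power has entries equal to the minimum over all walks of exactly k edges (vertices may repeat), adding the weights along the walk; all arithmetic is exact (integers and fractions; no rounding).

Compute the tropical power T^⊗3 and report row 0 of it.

T^⊗2:
  [-2, -5, 7, -10, -4, 0]
  [-2, 20, 16, 0, -6, -8]
  [1, 0, 12, -10, -1, 17]
  [1, 1, 10, -4, 2, -1]
  [0, 12, 11, -11, -3, -5]
  [-5, 7, 4, -6, -6, -8]
T^⊗3:
  [-7, -7, 2, -12, -6, -9]
  [-9, 3, 0, -10, -10, -12]
  [-4, -7, 5, -12, -6, -4]
  [-1, -1, 8, -7, -3, -5]
  [-6, -8, 3, -13, -7, -9]
  [-9, -3, 0, -13, -10, -12]
Answer: row 0 of T^⊗3 = [-7, -7, 2, -12, -6, -9]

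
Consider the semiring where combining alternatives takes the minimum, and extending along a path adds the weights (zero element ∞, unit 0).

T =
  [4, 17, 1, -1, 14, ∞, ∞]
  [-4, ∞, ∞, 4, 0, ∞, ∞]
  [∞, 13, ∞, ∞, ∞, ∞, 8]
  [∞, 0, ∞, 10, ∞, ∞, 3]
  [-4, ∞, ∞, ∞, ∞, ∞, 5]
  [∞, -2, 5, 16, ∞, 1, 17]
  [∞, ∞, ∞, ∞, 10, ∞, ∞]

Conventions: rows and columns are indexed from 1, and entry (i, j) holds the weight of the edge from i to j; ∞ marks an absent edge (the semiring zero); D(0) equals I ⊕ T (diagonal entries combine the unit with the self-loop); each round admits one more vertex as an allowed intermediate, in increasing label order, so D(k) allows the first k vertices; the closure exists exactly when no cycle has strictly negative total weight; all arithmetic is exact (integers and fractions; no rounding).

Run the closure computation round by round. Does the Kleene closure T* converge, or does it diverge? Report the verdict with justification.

D(0):
  [0, 17, 1, -1, 14, ∞, ∞]
  [-4, 0, ∞, 4, 0, ∞, ∞]
  [∞, 13, 0, ∞, ∞, ∞, 8]
  [∞, 0, ∞, 0, ∞, ∞, 3]
  [-4, ∞, ∞, ∞, 0, ∞, 5]
  [∞, -2, 5, 16, ∞, 0, 17]
  [∞, ∞, ∞, ∞, 10, ∞, 0]
D(1):
  [0, 17, 1, -1, 14, ∞, ∞]
  [-4, 0, -3, -5, 0, ∞, ∞]
  [∞, 13, 0, ∞, ∞, ∞, 8]
  [∞, 0, ∞, 0, ∞, ∞, 3]
  [-4, 13, -3, -5, 0, ∞, 5]
  [∞, -2, 5, 16, ∞, 0, 17]
  [∞, ∞, ∞, ∞, 10, ∞, 0]
Detection: at round 2, diagonal entry (4, 4) turns strictly negative.
Key observation: the cycle 4->2->1->4 has total weight 0 + (-4) + (-1), which is strictly negative.
Answer: DIVERGES — negative cycle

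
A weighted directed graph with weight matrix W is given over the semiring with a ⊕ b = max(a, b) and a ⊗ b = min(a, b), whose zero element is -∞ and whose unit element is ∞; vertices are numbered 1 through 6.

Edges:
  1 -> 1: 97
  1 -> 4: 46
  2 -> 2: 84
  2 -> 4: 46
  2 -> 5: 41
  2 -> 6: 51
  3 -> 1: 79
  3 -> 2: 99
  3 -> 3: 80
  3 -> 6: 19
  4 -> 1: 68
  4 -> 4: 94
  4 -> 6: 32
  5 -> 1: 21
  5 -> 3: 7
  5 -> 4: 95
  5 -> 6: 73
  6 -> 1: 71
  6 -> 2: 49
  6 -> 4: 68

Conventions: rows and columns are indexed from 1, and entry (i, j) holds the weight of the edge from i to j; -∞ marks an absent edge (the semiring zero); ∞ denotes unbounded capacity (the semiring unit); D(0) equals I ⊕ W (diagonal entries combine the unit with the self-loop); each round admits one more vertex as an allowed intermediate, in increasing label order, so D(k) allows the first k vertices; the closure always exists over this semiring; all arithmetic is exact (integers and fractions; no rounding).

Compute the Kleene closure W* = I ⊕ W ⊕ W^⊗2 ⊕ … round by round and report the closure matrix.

D(0):
  [∞, -∞, -∞, 46, -∞, -∞]
  [-∞, ∞, -∞, 46, 41, 51]
  [79, 99, ∞, -∞, -∞, 19]
  [68, -∞, -∞, ∞, -∞, 32]
  [21, -∞, 7, 95, ∞, 73]
  [71, 49, -∞, 68, -∞, ∞]
D(1):
  [∞, -∞, -∞, 46, -∞, -∞]
  [-∞, ∞, -∞, 46, 41, 51]
  [79, 99, ∞, 46, -∞, 19]
  [68, -∞, -∞, ∞, -∞, 32]
  [21, -∞, 7, 95, ∞, 73]
  [71, 49, -∞, 68, -∞, ∞]
D(2):
  [∞, -∞, -∞, 46, -∞, -∞]
  [-∞, ∞, -∞, 46, 41, 51]
  [79, 99, ∞, 46, 41, 51]
  [68, -∞, -∞, ∞, -∞, 32]
  [21, -∞, 7, 95, ∞, 73]
  [71, 49, -∞, 68, 41, ∞]
D(3):
  [∞, -∞, -∞, 46, -∞, -∞]
  [-∞, ∞, -∞, 46, 41, 51]
  [79, 99, ∞, 46, 41, 51]
  [68, -∞, -∞, ∞, -∞, 32]
  [21, 7, 7, 95, ∞, 73]
  [71, 49, -∞, 68, 41, ∞]
D(4):
  [∞, -∞, -∞, 46, -∞, 32]
  [46, ∞, -∞, 46, 41, 51]
  [79, 99, ∞, 46, 41, 51]
  [68, -∞, -∞, ∞, -∞, 32]
  [68, 7, 7, 95, ∞, 73]
  [71, 49, -∞, 68, 41, ∞]
D(5):
  [∞, -∞, -∞, 46, -∞, 32]
  [46, ∞, 7, 46, 41, 51]
  [79, 99, ∞, 46, 41, 51]
  [68, -∞, -∞, ∞, -∞, 32]
  [68, 7, 7, 95, ∞, 73]
  [71, 49, 7, 68, 41, ∞]
D(6):
  [∞, 32, 7, 46, 32, 32]
  [51, ∞, 7, 51, 41, 51]
  [79, 99, ∞, 51, 41, 51]
  [68, 32, 7, ∞, 32, 32]
  [71, 49, 7, 95, ∞, 73]
  [71, 49, 7, 68, 41, ∞]
Answer: W* = [[∞, 32, 7, 46, 32, 32], [51, ∞, 7, 51, 41, 51], [79, 99, ∞, 51, 41, 51], [68, 32, 7, ∞, 32, 32], [71, 49, 7, 95, ∞, 73], [71, 49, 7, 68, 41, ∞]]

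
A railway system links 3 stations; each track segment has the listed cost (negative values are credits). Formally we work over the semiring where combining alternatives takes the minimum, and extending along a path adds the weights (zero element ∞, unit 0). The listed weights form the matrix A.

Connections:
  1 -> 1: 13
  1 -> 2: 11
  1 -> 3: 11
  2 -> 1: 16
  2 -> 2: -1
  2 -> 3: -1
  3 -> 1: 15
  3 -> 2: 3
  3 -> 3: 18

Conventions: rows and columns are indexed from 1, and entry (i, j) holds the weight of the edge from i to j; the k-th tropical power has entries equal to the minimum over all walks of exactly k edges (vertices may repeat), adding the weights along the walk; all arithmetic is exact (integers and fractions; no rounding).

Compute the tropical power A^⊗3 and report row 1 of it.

A^⊗2:
  [26, 10, 10]
  [14, -2, -2]
  [19, 2, 2]
A^⊗3:
  [25, 9, 9]
  [13, -3, -3]
  [17, 1, 1]
Answer: row 1 of A^⊗3 = [25, 9, 9]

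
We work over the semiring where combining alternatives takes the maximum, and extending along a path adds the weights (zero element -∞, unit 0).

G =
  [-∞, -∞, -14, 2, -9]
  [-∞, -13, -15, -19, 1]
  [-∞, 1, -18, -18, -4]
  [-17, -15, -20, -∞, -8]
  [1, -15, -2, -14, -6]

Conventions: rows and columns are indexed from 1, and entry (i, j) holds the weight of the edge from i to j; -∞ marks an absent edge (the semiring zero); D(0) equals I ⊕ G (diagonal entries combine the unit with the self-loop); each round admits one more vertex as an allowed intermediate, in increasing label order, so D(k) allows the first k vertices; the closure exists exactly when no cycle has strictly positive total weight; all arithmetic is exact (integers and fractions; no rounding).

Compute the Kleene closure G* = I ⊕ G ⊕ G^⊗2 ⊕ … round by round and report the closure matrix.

D(0):
  [0, -∞, -14, 2, -9]
  [-∞, 0, -15, -19, 1]
  [-∞, 1, 0, -18, -4]
  [-17, -15, -20, 0, -8]
  [1, -15, -2, -14, 0]
D(1):
  [0, -∞, -14, 2, -9]
  [-∞, 0, -15, -19, 1]
  [-∞, 1, 0, -18, -4]
  [-17, -15, -20, 0, -8]
  [1, -15, -2, 3, 0]
D(2):
  [0, -∞, -14, 2, -9]
  [-∞, 0, -15, -19, 1]
  [-∞, 1, 0, -18, 2]
  [-17, -15, -20, 0, -8]
  [1, -15, -2, 3, 0]
D(3):
  [0, -13, -14, 2, -9]
  [-∞, 0, -15, -19, 1]
  [-∞, 1, 0, -18, 2]
  [-17, -15, -20, 0, -8]
  [1, -1, -2, 3, 0]
D(4):
  [0, -13, -14, 2, -6]
  [-36, 0, -15, -19, 1]
  [-35, 1, 0, -18, 2]
  [-17, -15, -20, 0, -8]
  [1, -1, -2, 3, 0]
D(5):
  [0, -7, -8, 2, -6]
  [2, 0, -1, 4, 1]
  [3, 1, 0, 5, 2]
  [-7, -9, -10, 0, -8]
  [1, -1, -2, 3, 0]
Answer: G* = [[0, -7, -8, 2, -6], [2, 0, -1, 4, 1], [3, 1, 0, 5, 2], [-7, -9, -10, 0, -8], [1, -1, -2, 3, 0]]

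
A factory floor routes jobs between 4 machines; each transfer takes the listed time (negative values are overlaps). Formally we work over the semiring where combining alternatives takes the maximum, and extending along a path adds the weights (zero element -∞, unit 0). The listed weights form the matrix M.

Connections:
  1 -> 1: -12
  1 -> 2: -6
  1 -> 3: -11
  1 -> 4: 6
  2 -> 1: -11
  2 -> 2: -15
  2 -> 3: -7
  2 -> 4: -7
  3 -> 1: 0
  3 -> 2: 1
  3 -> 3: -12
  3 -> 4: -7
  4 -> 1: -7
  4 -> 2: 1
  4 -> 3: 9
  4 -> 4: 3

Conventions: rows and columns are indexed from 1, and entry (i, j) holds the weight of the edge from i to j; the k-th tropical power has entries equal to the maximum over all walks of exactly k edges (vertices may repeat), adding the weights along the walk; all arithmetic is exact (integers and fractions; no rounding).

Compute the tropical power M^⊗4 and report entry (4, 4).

M^⊗2:
  [-1, 7, 15, 9]
  [-7, -6, 2, -4]
  [-10, -6, 2, 6]
  [9, 10, 12, 6]
M^⊗3:
  [15, 16, 18, 12]
  [2, 3, 5, -1]
  [2, 7, 15, 9]
  [12, 13, 15, 15]
M^⊗4:
  [18, 19, 21, 21]
  [5, 6, 8, 8]
  [15, 16, 18, 12]
  [15, 16, 24, 18]
Key observation: the optimum is the walk 4->3->1->4->4, with weight 9 + 0 + 6 + 3 = 18.
Optimal value attained by: walk 4->3->1->4->4.
Answer: (M^⊗4)[4][4] = 18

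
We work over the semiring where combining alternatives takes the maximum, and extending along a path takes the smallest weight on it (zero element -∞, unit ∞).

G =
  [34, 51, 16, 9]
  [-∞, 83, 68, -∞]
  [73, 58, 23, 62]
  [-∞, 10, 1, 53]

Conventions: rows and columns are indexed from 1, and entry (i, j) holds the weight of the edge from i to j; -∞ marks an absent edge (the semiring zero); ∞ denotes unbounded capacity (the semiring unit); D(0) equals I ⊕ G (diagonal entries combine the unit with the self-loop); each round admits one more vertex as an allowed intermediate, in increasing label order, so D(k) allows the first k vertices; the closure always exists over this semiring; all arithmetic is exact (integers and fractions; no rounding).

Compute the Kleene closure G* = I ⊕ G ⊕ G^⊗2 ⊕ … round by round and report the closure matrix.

D(0):
  [∞, 51, 16, 9]
  [-∞, ∞, 68, -∞]
  [73, 58, ∞, 62]
  [-∞, 10, 1, ∞]
D(1):
  [∞, 51, 16, 9]
  [-∞, ∞, 68, -∞]
  [73, 58, ∞, 62]
  [-∞, 10, 1, ∞]
D(2):
  [∞, 51, 51, 9]
  [-∞, ∞, 68, -∞]
  [73, 58, ∞, 62]
  [-∞, 10, 10, ∞]
D(3):
  [∞, 51, 51, 51]
  [68, ∞, 68, 62]
  [73, 58, ∞, 62]
  [10, 10, 10, ∞]
D(4):
  [∞, 51, 51, 51]
  [68, ∞, 68, 62]
  [73, 58, ∞, 62]
  [10, 10, 10, ∞]
Answer: G* = [[∞, 51, 51, 51], [68, ∞, 68, 62], [73, 58, ∞, 62], [10, 10, 10, ∞]]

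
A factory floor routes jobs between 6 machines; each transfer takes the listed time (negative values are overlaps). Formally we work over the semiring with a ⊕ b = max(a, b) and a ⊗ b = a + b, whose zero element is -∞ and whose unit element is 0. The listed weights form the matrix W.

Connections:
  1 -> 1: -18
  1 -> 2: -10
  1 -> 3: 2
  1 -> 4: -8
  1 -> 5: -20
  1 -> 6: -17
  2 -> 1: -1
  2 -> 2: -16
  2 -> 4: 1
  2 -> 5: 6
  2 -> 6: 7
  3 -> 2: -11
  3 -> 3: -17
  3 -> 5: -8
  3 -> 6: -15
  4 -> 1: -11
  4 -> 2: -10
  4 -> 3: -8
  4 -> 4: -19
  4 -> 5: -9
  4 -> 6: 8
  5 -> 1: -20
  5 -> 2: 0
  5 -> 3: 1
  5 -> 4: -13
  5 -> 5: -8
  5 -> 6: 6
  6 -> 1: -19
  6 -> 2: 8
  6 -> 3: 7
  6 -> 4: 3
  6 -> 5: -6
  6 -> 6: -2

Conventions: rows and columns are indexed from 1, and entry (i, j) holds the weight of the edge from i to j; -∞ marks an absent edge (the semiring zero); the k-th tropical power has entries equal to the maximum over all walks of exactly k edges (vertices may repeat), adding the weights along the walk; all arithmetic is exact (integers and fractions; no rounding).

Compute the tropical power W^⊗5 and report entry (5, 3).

W^⊗2:
  [-11, -9, -10, -9, -4, 0]
  [-10, 15, 14, 10, 1, 12]
  [-12, -7, -7, -10, -5, -2]
  [-11, 16, 15, 11, 2, 6]
  [-1, 14, 13, 9, 6, 7]
  [7, 6, 5, 9, 14, 15]
W^⊗3:
  [-10, 8, 7, 3, -3, 2]
  [14, 20, 19, 16, 21, 22]
  [-8, 6, 5, 1, -1, 1]
  [15, 14, 13, 17, 22, 23]
  [13, 15, 14, 15, 20, 21]
  [5, 23, 22, 18, 12, 20]
W^⊗4:
  [7, 10, 9, 9, 14, 15]
  [19, 30, 29, 25, 26, 27]
  [5, 9, 8, 7, 12, 13]
  [13, 31, 30, 26, 20, 28]
  [14, 29, 28, 24, 21, 26]
  [22, 28, 27, 24, 29, 30]
W^⊗5:
  [9, 23, 22, 18, 16, 20]
  [29, 35, 34, 31, 36, 37]
  [8, 21, 20, 16, 15, 18]
  [30, 36, 35, 32, 37, 38]
  [28, 34, 33, 30, 35, 36]
  [27, 38, 37, 33, 34, 35]
Key observation: the optimum is the walk 5->6->2->5->6->3, with weight 6 + 8 + 6 + 6 + 7 = 33.
Optimal value attained by: walk 5->6->2->5->6->3.
Answer: (W^⊗5)[5][3] = 33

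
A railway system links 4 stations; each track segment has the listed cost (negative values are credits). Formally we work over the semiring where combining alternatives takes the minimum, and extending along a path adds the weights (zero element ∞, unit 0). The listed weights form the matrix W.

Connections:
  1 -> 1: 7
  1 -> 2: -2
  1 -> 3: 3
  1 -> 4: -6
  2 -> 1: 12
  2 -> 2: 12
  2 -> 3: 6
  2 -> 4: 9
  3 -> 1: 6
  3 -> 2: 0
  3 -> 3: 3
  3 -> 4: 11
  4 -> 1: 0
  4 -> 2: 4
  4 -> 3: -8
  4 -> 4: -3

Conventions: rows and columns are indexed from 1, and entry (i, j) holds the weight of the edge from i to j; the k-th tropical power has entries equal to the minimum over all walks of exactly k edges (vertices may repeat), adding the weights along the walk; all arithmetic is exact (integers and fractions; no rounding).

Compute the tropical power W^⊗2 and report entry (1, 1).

W^⊗2:
  [-6, -2, -14, -9]
  [9, 6, 1, 6]
  [9, 3, 3, 0]
  [-3, -8, -11, -6]
Key observation: the optimum is the walk 1->4->1, with weight (-6) + 0 = -6.
Optimal value attained by: walk 1->4->1.
Answer: (W^⊗2)[1][1] = -6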